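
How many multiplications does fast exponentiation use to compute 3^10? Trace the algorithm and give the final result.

Computing 3^10 by squaring (build up from 3^1; each line after the first costs one multiplication):

3^1 = 3
3^2 = (3^1)^2 = 3^2 = 9
3^4 = (3^2)^2 = 9^2 = 81
3^5 = 3 * 3^4 = 3 * 81 = 243
3^10 = (3^5)^2 = 243^2 = 59049

Result: 59049
Multiplications needed: 4 (4 lines after 3^1)

3^10 = 59049. Using exponentiation by squaring, this requires 4 multiplications. The key idea: if the exponent is even, square the half-power; if odd, multiply by the base once.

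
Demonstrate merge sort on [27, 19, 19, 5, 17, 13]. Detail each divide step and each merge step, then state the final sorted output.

Merge sort trace:

Split: [27, 19, 19, 5, 17, 13] -> [27, 19, 19] and [5, 17, 13]
  Split: [27, 19, 19] -> [27] and [19, 19]
    Split: [19, 19] -> [19] and [19]
    Merge: [19] + [19] -> [19, 19]
  Merge: [27] + [19, 19] -> [19, 19, 27]
  Split: [5, 17, 13] -> [5] and [17, 13]
    Split: [17, 13] -> [17] and [13]
    Merge: [17] + [13] -> [13, 17]
  Merge: [5] + [13, 17] -> [5, 13, 17]
Merge: [19, 19, 27] + [5, 13, 17] -> [5, 13, 17, 19, 19, 27]

Final sorted array: [5, 13, 17, 19, 19, 27]

The merge sort proceeds by recursively splitting the array and merging sorted halves.
After all merges, the sorted array is [5, 13, 17, 19, 19, 27].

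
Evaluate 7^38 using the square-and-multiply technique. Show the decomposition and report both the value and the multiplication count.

Computing 7^38 by squaring (build up from 7^1; each line after the first costs one multiplication):

7^1 = 7
7^2 = (7^1)^2 = 7^2 = 49
7^4 = (7^2)^2 = 49^2 = 2401
7^8 = (7^4)^2 = 2401^2 = 5764801
7^9 = 7 * 7^8 = 7 * 5764801 = 40353607
7^18 = (7^9)^2 = 40353607^2 = 1628413597910449
7^19 = 7 * 7^18 = 7 * 1628413597910449 = 11398895185373143
7^38 = (7^19)^2 = 11398895185373143^2 = 129934811447123020117172145698449

Result: 129934811447123020117172145698449
Multiplications needed: 7 (7 lines after 7^1)

7^38 = 129934811447123020117172145698449. Using exponentiation by squaring, this requires 7 multiplications. The key idea: if the exponent is even, square the half-power; if odd, multiply by the base once.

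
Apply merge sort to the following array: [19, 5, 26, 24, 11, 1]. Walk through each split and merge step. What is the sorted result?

Merge sort trace:

Split: [19, 5, 26, 24, 11, 1] -> [19, 5, 26] and [24, 11, 1]
  Split: [19, 5, 26] -> [19] and [5, 26]
    Split: [5, 26] -> [5] and [26]
    Merge: [5] + [26] -> [5, 26]
  Merge: [19] + [5, 26] -> [5, 19, 26]
  Split: [24, 11, 1] -> [24] and [11, 1]
    Split: [11, 1] -> [11] and [1]
    Merge: [11] + [1] -> [1, 11]
  Merge: [24] + [1, 11] -> [1, 11, 24]
Merge: [5, 19, 26] + [1, 11, 24] -> [1, 5, 11, 19, 24, 26]

Final sorted array: [1, 5, 11, 19, 24, 26]

The merge sort proceeds by recursively splitting the array and merging sorted halves.
After all merges, the sorted array is [1, 5, 11, 19, 24, 26].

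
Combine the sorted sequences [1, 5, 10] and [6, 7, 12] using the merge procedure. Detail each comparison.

Merging process:

Compare 1 vs 6: take 1 from left. Merged: [1]
Compare 5 vs 6: take 5 from left. Merged: [1, 5]
Compare 10 vs 6: take 6 from right. Merged: [1, 5, 6]
Compare 10 vs 7: take 7 from right. Merged: [1, 5, 6, 7]
Compare 10 vs 12: take 10 from left. Merged: [1, 5, 6, 7, 10]
Append remaining from right: [12]. Merged: [1, 5, 6, 7, 10, 12]

Final merged array: [1, 5, 6, 7, 10, 12]
Total comparisons: 5

The merged array is [1, 5, 6, 7, 10, 12], requiring 5 comparisons. The merge step runs in O(n) time where n is the total number of elements.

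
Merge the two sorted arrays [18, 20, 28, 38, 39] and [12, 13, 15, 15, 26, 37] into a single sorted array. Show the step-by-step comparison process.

Merging process:

Compare 18 vs 12: take 12 from right. Merged: [12]
Compare 18 vs 13: take 13 from right. Merged: [12, 13]
Compare 18 vs 15: take 15 from right. Merged: [12, 13, 15]
Compare 18 vs 15: take 15 from right. Merged: [12, 13, 15, 15]
Compare 18 vs 26: take 18 from left. Merged: [12, 13, 15, 15, 18]
Compare 20 vs 26: take 20 from left. Merged: [12, 13, 15, 15, 18, 20]
Compare 28 vs 26: take 26 from right. Merged: [12, 13, 15, 15, 18, 20, 26]
Compare 28 vs 37: take 28 from left. Merged: [12, 13, 15, 15, 18, 20, 26, 28]
Compare 38 vs 37: take 37 from right. Merged: [12, 13, 15, 15, 18, 20, 26, 28, 37]
Append remaining from left: [38, 39]. Merged: [12, 13, 15, 15, 18, 20, 26, 28, 37, 38, 39]

Final merged array: [12, 13, 15, 15, 18, 20, 26, 28, 37, 38, 39]
Total comparisons: 9

The merged array is [12, 13, 15, 15, 18, 20, 26, 28, 37, 38, 39], requiring 9 comparisons. The merge step runs in O(n) time where n is the total number of elements.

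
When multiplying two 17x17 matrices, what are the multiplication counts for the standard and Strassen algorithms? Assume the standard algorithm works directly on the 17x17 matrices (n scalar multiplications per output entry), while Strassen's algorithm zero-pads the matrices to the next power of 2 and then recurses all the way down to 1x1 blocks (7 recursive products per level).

Matrix multiplication for 17x17 matrices:

Strassen's algorithm requires power-of-2 dimensions. Pad 17x17 to 32x32 (next power of 2).

Standard algorithm: 17^3 = 4913 multiplications
Strassen's algorithm: 7^(log2(32)) = 7^5 = 16807 multiplications
Difference: 4913 - 16807 = -11894 (Strassen uses MORE here due to padding overhead — for small or just-over-power-of-2 n, padding can outweigh the per-level savings)

Standard: 4913 multiplications (17^3). Strassen: 16807 multiplications (7^5, after padding to 32x32). Strassen reduces 8 recursive multiplications to 7 at each level.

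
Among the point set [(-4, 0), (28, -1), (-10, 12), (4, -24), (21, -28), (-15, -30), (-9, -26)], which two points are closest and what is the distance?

Computing all pairwise distances among 7 points:

d((-4, 0), (28, -1)) = 32.0156
d((-4, 0), (-10, 12)) = 13.4164
d((-4, 0), (4, -24)) = 25.2982
d((-4, 0), (21, -28)) = 37.5366
d((-4, 0), (-15, -30)) = 31.9531
d((-4, 0), (-9, -26)) = 26.4764
d((28, -1), (-10, 12)) = 40.1622
d((28, -1), (4, -24)) = 33.2415
d((28, -1), (21, -28)) = 27.8927
d((28, -1), (-15, -30)) = 51.8652
d((28, -1), (-9, -26)) = 44.6542
d((-10, 12), (4, -24)) = 38.6264
d((-10, 12), (21, -28)) = 50.6063
d((-10, 12), (-15, -30)) = 42.2966
d((-10, 12), (-9, -26)) = 38.0132
d((4, -24), (21, -28)) = 17.4642
d((4, -24), (-15, -30)) = 19.9249
d((4, -24), (-9, -26)) = 13.1529
d((21, -28), (-15, -30)) = 36.0555
d((21, -28), (-9, -26)) = 30.0666
d((-15, -30), (-9, -26)) = 7.2111 <-- minimum

Closest pair: (-15, -30) and (-9, -26) with distance 7.2111

The closest pair is (-15, -30) and (-9, -26) with Euclidean distance 7.2111. For 7 points, brute-force pairwise comparison is shown above. For large n, the divide-and-conquer algorithm (sort by x, recurse on halves, check the dividing strip) achieves O(n log n).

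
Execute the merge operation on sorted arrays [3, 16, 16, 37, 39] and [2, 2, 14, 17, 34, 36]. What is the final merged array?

Merging process:

Compare 3 vs 2: take 2 from right. Merged: [2]
Compare 3 vs 2: take 2 from right. Merged: [2, 2]
Compare 3 vs 14: take 3 from left. Merged: [2, 2, 3]
Compare 16 vs 14: take 14 from right. Merged: [2, 2, 3, 14]
Compare 16 vs 17: take 16 from left. Merged: [2, 2, 3, 14, 16]
Compare 16 vs 17: take 16 from left. Merged: [2, 2, 3, 14, 16, 16]
Compare 37 vs 17: take 17 from right. Merged: [2, 2, 3, 14, 16, 16, 17]
Compare 37 vs 34: take 34 from right. Merged: [2, 2, 3, 14, 16, 16, 17, 34]
Compare 37 vs 36: take 36 from right. Merged: [2, 2, 3, 14, 16, 16, 17, 34, 36]
Append remaining from left: [37, 39]. Merged: [2, 2, 3, 14, 16, 16, 17, 34, 36, 37, 39]

Final merged array: [2, 2, 3, 14, 16, 16, 17, 34, 36, 37, 39]
Total comparisons: 9

The merged array is [2, 2, 3, 14, 16, 16, 17, 34, 36, 37, 39], requiring 9 comparisons. The merge step runs in O(n) time where n is the total number of elements.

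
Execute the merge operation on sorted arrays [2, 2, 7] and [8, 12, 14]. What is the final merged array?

Merging process:

Compare 2 vs 8: take 2 from left. Merged: [2]
Compare 2 vs 8: take 2 from left. Merged: [2, 2]
Compare 7 vs 8: take 7 from left. Merged: [2, 2, 7]
Append remaining from right: [8, 12, 14]. Merged: [2, 2, 7, 8, 12, 14]

Final merged array: [2, 2, 7, 8, 12, 14]
Total comparisons: 3

The merged array is [2, 2, 7, 8, 12, 14], requiring 3 comparisons. The merge step runs in O(n) time where n is the total number of elements.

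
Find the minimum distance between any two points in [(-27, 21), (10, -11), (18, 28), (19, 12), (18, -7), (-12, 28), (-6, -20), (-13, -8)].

Computing all pairwise distances among 8 points:

d((-27, 21), (10, -11)) = 48.9183
d((-27, 21), (18, 28)) = 45.5412
d((-27, 21), (19, 12)) = 46.8722
d((-27, 21), (18, -7)) = 53.0
d((-27, 21), (-12, 28)) = 16.5529
d((-27, 21), (-6, -20)) = 46.0652
d((-27, 21), (-13, -8)) = 32.2025
d((10, -11), (18, 28)) = 39.8121
d((10, -11), (19, 12)) = 24.6982
d((10, -11), (18, -7)) = 8.9443 <-- minimum
d((10, -11), (-12, 28)) = 44.7772
d((10, -11), (-6, -20)) = 18.3576
d((10, -11), (-13, -8)) = 23.1948
d((18, 28), (19, 12)) = 16.0312
d((18, 28), (18, -7)) = 35.0
d((18, 28), (-12, 28)) = 30.0
d((18, 28), (-6, -20)) = 53.6656
d((18, 28), (-13, -8)) = 47.5079
d((19, 12), (18, -7)) = 19.0263
d((19, 12), (-12, 28)) = 34.8855
d((19, 12), (-6, -20)) = 40.6079
d((19, 12), (-13, -8)) = 37.7359
d((18, -7), (-12, 28)) = 46.0977
d((18, -7), (-6, -20)) = 27.2947
d((18, -7), (-13, -8)) = 31.0161
d((-12, 28), (-6, -20)) = 48.3735
d((-12, 28), (-13, -8)) = 36.0139
d((-6, -20), (-13, -8)) = 13.8924

Closest pair: (10, -11) and (18, -7) with distance 8.9443

The closest pair is (10, -11) and (18, -7) with Euclidean distance 8.9443. For 8 points, brute-force pairwise comparison is shown above. For large n, the divide-and-conquer algorithm (sort by x, recurse on halves, check the dividing strip) achieves O(n log n).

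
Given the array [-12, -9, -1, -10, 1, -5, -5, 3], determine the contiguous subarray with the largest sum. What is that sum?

Using Kadane's algorithm on [-12, -9, -1, -10, 1, -5, -5, 3]:

Scanning through the array:
Position 1 (value -9): max_ending_here = -9, max_so_far = -9
Position 2 (value -1): max_ending_here = -1, max_so_far = -1
Position 3 (value -10): max_ending_here = -10, max_so_far = -1
Position 4 (value 1): max_ending_here = 1, max_so_far = 1
Position 5 (value -5): max_ending_here = -4, max_so_far = 1
Position 6 (value -5): max_ending_here = -5, max_so_far = 1
Position 7 (value 3): max_ending_here = 3, max_so_far = 3

Maximum subarray: [3]
Maximum sum: 3

The maximum subarray is [3] with sum 3. This subarray runs from index 7 to index 7.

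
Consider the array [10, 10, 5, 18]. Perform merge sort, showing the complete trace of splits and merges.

Merge sort trace:

Split: [10, 10, 5, 18] -> [10, 10] and [5, 18]
  Split: [10, 10] -> [10] and [10]
  Merge: [10] + [10] -> [10, 10]
  Split: [5, 18] -> [5] and [18]
  Merge: [5] + [18] -> [5, 18]
Merge: [10, 10] + [5, 18] -> [5, 10, 10, 18]

Final sorted array: [5, 10, 10, 18]

The merge sort proceeds by recursively splitting the array and merging sorted halves.
After all merges, the sorted array is [5, 10, 10, 18].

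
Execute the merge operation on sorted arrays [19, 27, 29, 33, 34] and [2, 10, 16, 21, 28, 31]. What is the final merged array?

Merging process:

Compare 19 vs 2: take 2 from right. Merged: [2]
Compare 19 vs 10: take 10 from right. Merged: [2, 10]
Compare 19 vs 16: take 16 from right. Merged: [2, 10, 16]
Compare 19 vs 21: take 19 from left. Merged: [2, 10, 16, 19]
Compare 27 vs 21: take 21 from right. Merged: [2, 10, 16, 19, 21]
Compare 27 vs 28: take 27 from left. Merged: [2, 10, 16, 19, 21, 27]
Compare 29 vs 28: take 28 from right. Merged: [2, 10, 16, 19, 21, 27, 28]
Compare 29 vs 31: take 29 from left. Merged: [2, 10, 16, 19, 21, 27, 28, 29]
Compare 33 vs 31: take 31 from right. Merged: [2, 10, 16, 19, 21, 27, 28, 29, 31]
Append remaining from left: [33, 34]. Merged: [2, 10, 16, 19, 21, 27, 28, 29, 31, 33, 34]

Final merged array: [2, 10, 16, 19, 21, 27, 28, 29, 31, 33, 34]
Total comparisons: 9

The merged array is [2, 10, 16, 19, 21, 27, 28, 29, 31, 33, 34], requiring 9 comparisons. The merge step runs in O(n) time where n is the total number of elements.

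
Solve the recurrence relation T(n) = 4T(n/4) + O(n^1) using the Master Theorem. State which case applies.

Master Theorem for T(n) = 4T(n/4) + O(n^1):

a = 4, b = 4, c = 1
log_b(a) = log_4(4) = 1.0000

Case 2: c = 1 = log_4(4) = 1.0000
T(n) = O(n^1 log n) = O(n log n)

For T(n) = 4T(n/4) + O(n^1): log_4(4) = 1.0000. This is Case 2 of the Master Theorem (c = log_b(a), equal work at all levels), giving O(n log n).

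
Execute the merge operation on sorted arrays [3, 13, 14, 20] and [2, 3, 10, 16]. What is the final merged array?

Merging process:

Compare 3 vs 2: take 2 from right. Merged: [2]
Compare 3 vs 3: take 3 from left. Merged: [2, 3]
Compare 13 vs 3: take 3 from right. Merged: [2, 3, 3]
Compare 13 vs 10: take 10 from right. Merged: [2, 3, 3, 10]
Compare 13 vs 16: take 13 from left. Merged: [2, 3, 3, 10, 13]
Compare 14 vs 16: take 14 from left. Merged: [2, 3, 3, 10, 13, 14]
Compare 20 vs 16: take 16 from right. Merged: [2, 3, 3, 10, 13, 14, 16]
Append remaining from left: [20]. Merged: [2, 3, 3, 10, 13, 14, 16, 20]

Final merged array: [2, 3, 3, 10, 13, 14, 16, 20]
Total comparisons: 7

The merged array is [2, 3, 3, 10, 13, 14, 16, 20], requiring 7 comparisons. The merge step runs in O(n) time where n is the total number of elements.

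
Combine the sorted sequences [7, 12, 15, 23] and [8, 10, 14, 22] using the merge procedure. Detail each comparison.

Merging process:

Compare 7 vs 8: take 7 from left. Merged: [7]
Compare 12 vs 8: take 8 from right. Merged: [7, 8]
Compare 12 vs 10: take 10 from right. Merged: [7, 8, 10]
Compare 12 vs 14: take 12 from left. Merged: [7, 8, 10, 12]
Compare 15 vs 14: take 14 from right. Merged: [7, 8, 10, 12, 14]
Compare 15 vs 22: take 15 from left. Merged: [7, 8, 10, 12, 14, 15]
Compare 23 vs 22: take 22 from right. Merged: [7, 8, 10, 12, 14, 15, 22]
Append remaining from left: [23]. Merged: [7, 8, 10, 12, 14, 15, 22, 23]

Final merged array: [7, 8, 10, 12, 14, 15, 22, 23]
Total comparisons: 7

The merged array is [7, 8, 10, 12, 14, 15, 22, 23], requiring 7 comparisons. The merge step runs in O(n) time where n is the total number of elements.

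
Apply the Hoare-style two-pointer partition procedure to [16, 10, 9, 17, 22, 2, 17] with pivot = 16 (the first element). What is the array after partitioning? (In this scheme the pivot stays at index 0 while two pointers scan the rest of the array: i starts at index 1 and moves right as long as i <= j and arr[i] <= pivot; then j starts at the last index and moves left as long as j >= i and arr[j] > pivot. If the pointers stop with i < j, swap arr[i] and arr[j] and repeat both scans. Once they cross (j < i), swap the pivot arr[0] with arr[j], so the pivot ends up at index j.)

Hoare-style two-pointer partition with pivot = 16:

Initial array: [16, 10, 9, 17, 22, 2, 17]

Pointers start at i = 1, j = 6.
i stops at index 3 (arr[3]=17 > 16), j stops at index 5 (arr[5]=2 <= 16): swap arr[3] and arr[5], array becomes [16, 10, 9, 2, 22, 17, 17]
i ends at 4, j ends at 3: the pointers have crossed (j < i), so scanning stops.

Swap pivot arr[0] with arr[3] to place pivot at position 3: [2, 10, 9, 16, 22, 17, 17]
Pivot position: 3

After partitioning with pivot 16, the array becomes [2, 10, 9, 16, 22, 17, 17]. The pivot is placed at index 3. All elements to the left of the pivot are <= 16, and all elements to the right are > 16.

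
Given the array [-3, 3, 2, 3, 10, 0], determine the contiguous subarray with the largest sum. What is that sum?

Using Kadane's algorithm on [-3, 3, 2, 3, 10, 0]:

Scanning through the array:
Position 1 (value 3): max_ending_here = 3, max_so_far = 3
Position 2 (value 2): max_ending_here = 5, max_so_far = 5
Position 3 (value 3): max_ending_here = 8, max_so_far = 8
Position 4 (value 10): max_ending_here = 18, max_so_far = 18
Position 5 (value 0): max_ending_here = 18, max_so_far = 18

Maximum subarray: [3, 2, 3, 10]
Maximum sum: 18

The maximum subarray is [3, 2, 3, 10] with sum 18. This subarray runs from index 1 to index 4.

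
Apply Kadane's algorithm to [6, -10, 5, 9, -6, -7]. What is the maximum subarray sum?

Using Kadane's algorithm on [6, -10, 5, 9, -6, -7]:

Scanning through the array:
Position 1 (value -10): max_ending_here = -4, max_so_far = 6
Position 2 (value 5): max_ending_here = 5, max_so_far = 6
Position 3 (value 9): max_ending_here = 14, max_so_far = 14
Position 4 (value -6): max_ending_here = 8, max_so_far = 14
Position 5 (value -7): max_ending_here = 1, max_so_far = 14

Maximum subarray: [5, 9]
Maximum sum: 14

The maximum subarray is [5, 9] with sum 14. This subarray runs from index 2 to index 3.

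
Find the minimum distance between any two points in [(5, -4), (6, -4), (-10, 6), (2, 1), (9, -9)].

Computing all pairwise distances among 5 points:

d((5, -4), (6, -4)) = 1.0 <-- minimum
d((5, -4), (-10, 6)) = 18.0278
d((5, -4), (2, 1)) = 5.831
d((5, -4), (9, -9)) = 6.4031
d((6, -4), (-10, 6)) = 18.868
d((6, -4), (2, 1)) = 6.4031
d((6, -4), (9, -9)) = 5.831
d((-10, 6), (2, 1)) = 13.0
d((-10, 6), (9, -9)) = 24.2074
d((2, 1), (9, -9)) = 12.2066

Closest pair: (5, -4) and (6, -4) with distance 1.0

The closest pair is (5, -4) and (6, -4) with Euclidean distance 1.0. For 5 points, brute-force pairwise comparison is shown above. For large n, the divide-and-conquer algorithm (sort by x, recurse on halves, check the dividing strip) achieves O(n log n).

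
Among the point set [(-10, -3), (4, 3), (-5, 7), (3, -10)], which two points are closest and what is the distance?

Computing all pairwise distances among 4 points:

d((-10, -3), (4, 3)) = 15.2315
d((-10, -3), (-5, 7)) = 11.1803
d((-10, -3), (3, -10)) = 14.7648
d((4, 3), (-5, 7)) = 9.8489 <-- minimum
d((4, 3), (3, -10)) = 13.0384
d((-5, 7), (3, -10)) = 18.7883

Closest pair: (4, 3) and (-5, 7) with distance 9.8489

The closest pair is (4, 3) and (-5, 7) with Euclidean distance 9.8489. For 4 points, brute-force pairwise comparison is shown above. For large n, the divide-and-conquer algorithm (sort by x, recurse on halves, check the dividing strip) achieves O(n log n).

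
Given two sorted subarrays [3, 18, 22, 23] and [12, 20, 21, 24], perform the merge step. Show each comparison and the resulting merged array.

Merging process:

Compare 3 vs 12: take 3 from left. Merged: [3]
Compare 18 vs 12: take 12 from right. Merged: [3, 12]
Compare 18 vs 20: take 18 from left. Merged: [3, 12, 18]
Compare 22 vs 20: take 20 from right. Merged: [3, 12, 18, 20]
Compare 22 vs 21: take 21 from right. Merged: [3, 12, 18, 20, 21]
Compare 22 vs 24: take 22 from left. Merged: [3, 12, 18, 20, 21, 22]
Compare 23 vs 24: take 23 from left. Merged: [3, 12, 18, 20, 21, 22, 23]
Append remaining from right: [24]. Merged: [3, 12, 18, 20, 21, 22, 23, 24]

Final merged array: [3, 12, 18, 20, 21, 22, 23, 24]
Total comparisons: 7

The merged array is [3, 12, 18, 20, 21, 22, 23, 24], requiring 7 comparisons. The merge step runs in O(n) time where n is the total number of elements.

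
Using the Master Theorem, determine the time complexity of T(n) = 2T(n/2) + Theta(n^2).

Master Theorem for T(n) = 2T(n/2) + O(n^2):

a = 2, b = 2, c = 2
log_b(a) = log_2(2) = 1.0000

Case 3: c = 2 > log_2(2) = 1.0000
T(n) = O(n^2) = O(n^2)

For T(n) = 2T(n/2) + O(n^2): log_2(2) = 1.0000. This is Case 3 of the Master Theorem (c > log_b(a), work dominated by root), giving O(n^2).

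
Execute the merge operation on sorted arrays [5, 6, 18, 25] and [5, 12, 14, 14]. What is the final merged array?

Merging process:

Compare 5 vs 5: take 5 from left. Merged: [5]
Compare 6 vs 5: take 5 from right. Merged: [5, 5]
Compare 6 vs 12: take 6 from left. Merged: [5, 5, 6]
Compare 18 vs 12: take 12 from right. Merged: [5, 5, 6, 12]
Compare 18 vs 14: take 14 from right. Merged: [5, 5, 6, 12, 14]
Compare 18 vs 14: take 14 from right. Merged: [5, 5, 6, 12, 14, 14]
Append remaining from left: [18, 25]. Merged: [5, 5, 6, 12, 14, 14, 18, 25]

Final merged array: [5, 5, 6, 12, 14, 14, 18, 25]
Total comparisons: 6

The merged array is [5, 5, 6, 12, 14, 14, 18, 25], requiring 6 comparisons. The merge step runs in O(n) time where n is the total number of elements.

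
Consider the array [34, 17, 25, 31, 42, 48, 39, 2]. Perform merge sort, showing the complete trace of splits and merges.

Merge sort trace:

Split: [34, 17, 25, 31, 42, 48, 39, 2] -> [34, 17, 25, 31] and [42, 48, 39, 2]
  Split: [34, 17, 25, 31] -> [34, 17] and [25, 31]
    Split: [34, 17] -> [34] and [17]
    Merge: [34] + [17] -> [17, 34]
    Split: [25, 31] -> [25] and [31]
    Merge: [25] + [31] -> [25, 31]
  Merge: [17, 34] + [25, 31] -> [17, 25, 31, 34]
  Split: [42, 48, 39, 2] -> [42, 48] and [39, 2]
    Split: [42, 48] -> [42] and [48]
    Merge: [42] + [48] -> [42, 48]
    Split: [39, 2] -> [39] and [2]
    Merge: [39] + [2] -> [2, 39]
  Merge: [42, 48] + [2, 39] -> [2, 39, 42, 48]
Merge: [17, 25, 31, 34] + [2, 39, 42, 48] -> [2, 17, 25, 31, 34, 39, 42, 48]

Final sorted array: [2, 17, 25, 31, 34, 39, 42, 48]

The merge sort proceeds by recursively splitting the array and merging sorted halves.
After all merges, the sorted array is [2, 17, 25, 31, 34, 39, 42, 48].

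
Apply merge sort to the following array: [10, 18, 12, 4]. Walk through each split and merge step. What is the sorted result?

Merge sort trace:

Split: [10, 18, 12, 4] -> [10, 18] and [12, 4]
  Split: [10, 18] -> [10] and [18]
  Merge: [10] + [18] -> [10, 18]
  Split: [12, 4] -> [12] and [4]
  Merge: [12] + [4] -> [4, 12]
Merge: [10, 18] + [4, 12] -> [4, 10, 12, 18]

Final sorted array: [4, 10, 12, 18]

The merge sort proceeds by recursively splitting the array and merging sorted halves.
After all merges, the sorted array is [4, 10, 12, 18].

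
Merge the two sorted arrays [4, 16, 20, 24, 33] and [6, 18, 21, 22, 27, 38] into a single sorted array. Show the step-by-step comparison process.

Merging process:

Compare 4 vs 6: take 4 from left. Merged: [4]
Compare 16 vs 6: take 6 from right. Merged: [4, 6]
Compare 16 vs 18: take 16 from left. Merged: [4, 6, 16]
Compare 20 vs 18: take 18 from right. Merged: [4, 6, 16, 18]
Compare 20 vs 21: take 20 from left. Merged: [4, 6, 16, 18, 20]
Compare 24 vs 21: take 21 from right. Merged: [4, 6, 16, 18, 20, 21]
Compare 24 vs 22: take 22 from right. Merged: [4, 6, 16, 18, 20, 21, 22]
Compare 24 vs 27: take 24 from left. Merged: [4, 6, 16, 18, 20, 21, 22, 24]
Compare 33 vs 27: take 27 from right. Merged: [4, 6, 16, 18, 20, 21, 22, 24, 27]
Compare 33 vs 38: take 33 from left. Merged: [4, 6, 16, 18, 20, 21, 22, 24, 27, 33]
Append remaining from right: [38]. Merged: [4, 6, 16, 18, 20, 21, 22, 24, 27, 33, 38]

Final merged array: [4, 6, 16, 18, 20, 21, 22, 24, 27, 33, 38]
Total comparisons: 10

The merged array is [4, 6, 16, 18, 20, 21, 22, 24, 27, 33, 38], requiring 10 comparisons. The merge step runs in O(n) time where n is the total number of elements.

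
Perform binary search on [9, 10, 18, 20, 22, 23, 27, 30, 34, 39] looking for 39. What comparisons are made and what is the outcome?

Binary search for 39 in [9, 10, 18, 20, 22, 23, 27, 30, 34, 39]:

lo=0, hi=9, mid=4, arr[mid]=22 -> 22 < 39, search right half
lo=5, hi=9, mid=7, arr[mid]=30 -> 30 < 39, search right half
lo=8, hi=9, mid=8, arr[mid]=34 -> 34 < 39, search right half
lo=9, hi=9, mid=9, arr[mid]=39 -> Found target at index 9!

Binary search finds 39 at index 9 after 4 comparisons. The search repeatedly halves the search space by comparing with the middle element.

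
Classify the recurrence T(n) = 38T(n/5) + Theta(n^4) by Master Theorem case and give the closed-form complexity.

Master Theorem for T(n) = 38T(n/5) + O(n^4):

a = 38, b = 5, c = 4
log_b(a) = log_5(38) = 2.2602

Case 3: c = 4 > log_5(38) = 2.2602
T(n) = O(n^4) = O(n^4)

For T(n) = 38T(n/5) + O(n^4): log_5(38) = 2.2602. This is Case 3 of the Master Theorem (c > log_b(a), work dominated by root), giving O(n^4).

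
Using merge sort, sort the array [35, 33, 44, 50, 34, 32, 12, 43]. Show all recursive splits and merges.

Merge sort trace:

Split: [35, 33, 44, 50, 34, 32, 12, 43] -> [35, 33, 44, 50] and [34, 32, 12, 43]
  Split: [35, 33, 44, 50] -> [35, 33] and [44, 50]
    Split: [35, 33] -> [35] and [33]
    Merge: [35] + [33] -> [33, 35]
    Split: [44, 50] -> [44] and [50]
    Merge: [44] + [50] -> [44, 50]
  Merge: [33, 35] + [44, 50] -> [33, 35, 44, 50]
  Split: [34, 32, 12, 43] -> [34, 32] and [12, 43]
    Split: [34, 32] -> [34] and [32]
    Merge: [34] + [32] -> [32, 34]
    Split: [12, 43] -> [12] and [43]
    Merge: [12] + [43] -> [12, 43]
  Merge: [32, 34] + [12, 43] -> [12, 32, 34, 43]
Merge: [33, 35, 44, 50] + [12, 32, 34, 43] -> [12, 32, 33, 34, 35, 43, 44, 50]

Final sorted array: [12, 32, 33, 34, 35, 43, 44, 50]

The merge sort proceeds by recursively splitting the array and merging sorted halves.
After all merges, the sorted array is [12, 32, 33, 34, 35, 43, 44, 50].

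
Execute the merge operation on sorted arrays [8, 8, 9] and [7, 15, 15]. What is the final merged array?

Merging process:

Compare 8 vs 7: take 7 from right. Merged: [7]
Compare 8 vs 15: take 8 from left. Merged: [7, 8]
Compare 8 vs 15: take 8 from left. Merged: [7, 8, 8]
Compare 9 vs 15: take 9 from left. Merged: [7, 8, 8, 9]
Append remaining from right: [15, 15]. Merged: [7, 8, 8, 9, 15, 15]

Final merged array: [7, 8, 8, 9, 15, 15]
Total comparisons: 4

The merged array is [7, 8, 8, 9, 15, 15], requiring 4 comparisons. The merge step runs in O(n) time where n is the total number of elements.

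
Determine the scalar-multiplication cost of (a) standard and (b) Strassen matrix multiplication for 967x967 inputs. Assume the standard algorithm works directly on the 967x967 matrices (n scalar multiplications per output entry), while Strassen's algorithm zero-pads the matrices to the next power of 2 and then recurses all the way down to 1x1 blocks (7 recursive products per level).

Matrix multiplication for 967x967 matrices:

Strassen's algorithm requires power-of-2 dimensions. Pad 967x967 to 1024x1024 (next power of 2).

Standard algorithm: 967^3 = 904231063 multiplications
Strassen's algorithm: 7^(log2(1024)) = 7^10 = 282475249 multiplications
Savings: 904231063 - 282475249 = 621755814 multiplications

Standard: 904231063 multiplications (967^3). Strassen: 282475249 multiplications (7^10, after padding to 1024x1024). Strassen reduces 8 recursive multiplications to 7 at each level.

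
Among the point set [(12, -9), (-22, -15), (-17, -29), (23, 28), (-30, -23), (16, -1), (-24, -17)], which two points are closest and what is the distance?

Computing all pairwise distances among 7 points:

d((12, -9), (-22, -15)) = 34.5254
d((12, -9), (-17, -29)) = 35.2278
d((12, -9), (23, 28)) = 38.6005
d((12, -9), (-30, -23)) = 44.2719
d((12, -9), (16, -1)) = 8.9443
d((12, -9), (-24, -17)) = 36.8782
d((-22, -15), (-17, -29)) = 14.8661
d((-22, -15), (23, 28)) = 62.2415
d((-22, -15), (-30, -23)) = 11.3137
d((-22, -15), (16, -1)) = 40.4969
d((-22, -15), (-24, -17)) = 2.8284 <-- minimum
d((-17, -29), (23, 28)) = 69.6348
d((-17, -29), (-30, -23)) = 14.3178
d((-17, -29), (16, -1)) = 43.2782
d((-17, -29), (-24, -17)) = 13.8924
d((23, 28), (-30, -23)) = 73.5527
d((23, 28), (16, -1)) = 29.8329
d((23, 28), (-24, -17)) = 65.0692
d((-30, -23), (16, -1)) = 50.9902
d((-30, -23), (-24, -17)) = 8.4853
d((16, -1), (-24, -17)) = 43.0813

Closest pair: (-22, -15) and (-24, -17) with distance 2.8284

The closest pair is (-22, -15) and (-24, -17) with Euclidean distance 2.8284. For 7 points, brute-force pairwise comparison is shown above. For large n, the divide-and-conquer algorithm (sort by x, recurse on halves, check the dividing strip) achieves O(n log n).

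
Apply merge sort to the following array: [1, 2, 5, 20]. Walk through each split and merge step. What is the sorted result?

Merge sort trace:

Split: [1, 2, 5, 20] -> [1, 2] and [5, 20]
  Split: [1, 2] -> [1] and [2]
  Merge: [1] + [2] -> [1, 2]
  Split: [5, 20] -> [5] and [20]
  Merge: [5] + [20] -> [5, 20]
Merge: [1, 2] + [5, 20] -> [1, 2, 5, 20]

Final sorted array: [1, 2, 5, 20]

The merge sort proceeds by recursively splitting the array and merging sorted halves.
After all merges, the sorted array is [1, 2, 5, 20].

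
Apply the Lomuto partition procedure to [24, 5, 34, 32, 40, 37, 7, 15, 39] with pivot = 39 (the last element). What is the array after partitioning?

Lomuto partition with pivot = 39:

Initial array: [24, 5, 34, 32, 40, 37, 7, 15, 39]

arr[0]=24 <= 39: swap with position 0, array becomes [24, 5, 34, 32, 40, 37, 7, 15, 39]
arr[1]=5 <= 39: swap with position 1, array becomes [24, 5, 34, 32, 40, 37, 7, 15, 39]
arr[2]=34 <= 39: swap with position 2, array becomes [24, 5, 34, 32, 40, 37, 7, 15, 39]
arr[3]=32 <= 39: swap with position 3, array becomes [24, 5, 34, 32, 40, 37, 7, 15, 39]
arr[4]=40 > 39: no swap
arr[5]=37 <= 39: swap with position 4, array becomes [24, 5, 34, 32, 37, 40, 7, 15, 39]
arr[6]=7 <= 39: swap with position 5, array becomes [24, 5, 34, 32, 37, 7, 40, 15, 39]
arr[7]=15 <= 39: swap with position 6, array becomes [24, 5, 34, 32, 37, 7, 15, 40, 39]

Place pivot at position 7: [24, 5, 34, 32, 37, 7, 15, 39, 40]
Pivot position: 7

After partitioning with pivot 39, the array becomes [24, 5, 34, 32, 37, 7, 15, 39, 40]. The pivot is placed at index 7. All elements to the left of the pivot are <= 39, and all elements to the right are > 39.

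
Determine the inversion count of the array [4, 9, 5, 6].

Finding inversions in [4, 9, 5, 6]:

(1, 2): arr[1]=9 > arr[2]=5
(1, 3): arr[1]=9 > arr[3]=6

Total inversions: 2

The array has 2 inversion(s): (1,2), (1,3). Each pair (i,j) satisfies i < j and arr[i] > arr[j].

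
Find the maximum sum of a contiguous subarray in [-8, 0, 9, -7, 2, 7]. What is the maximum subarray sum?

Using Kadane's algorithm on [-8, 0, 9, -7, 2, 7]:

Scanning through the array:
Position 1 (value 0): max_ending_here = 0, max_so_far = 0
Position 2 (value 9): max_ending_here = 9, max_so_far = 9
Position 3 (value -7): max_ending_here = 2, max_so_far = 9
Position 4 (value 2): max_ending_here = 4, max_so_far = 9
Position 5 (value 7): max_ending_here = 11, max_so_far = 11

Maximum subarray: [0, 9, -7, 2, 7]
Maximum sum: 11

The maximum subarray is [0, 9, -7, 2, 7] with sum 11. This subarray runs from index 1 to index 5.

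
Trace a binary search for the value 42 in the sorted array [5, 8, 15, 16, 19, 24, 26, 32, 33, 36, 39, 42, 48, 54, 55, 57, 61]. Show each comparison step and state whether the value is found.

Binary search for 42 in [5, 8, 15, 16, 19, 24, 26, 32, 33, 36, 39, 42, 48, 54, 55, 57, 61]:

lo=0, hi=16, mid=8, arr[mid]=33 -> 33 < 42, search right half
lo=9, hi=16, mid=12, arr[mid]=48 -> 48 > 42, search left half
lo=9, hi=11, mid=10, arr[mid]=39 -> 39 < 42, search right half
lo=11, hi=11, mid=11, arr[mid]=42 -> Found target at index 11!

Binary search finds 42 at index 11 after 4 comparisons. The search repeatedly halves the search space by comparing with the middle element.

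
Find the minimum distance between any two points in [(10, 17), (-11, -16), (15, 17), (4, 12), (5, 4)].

Computing all pairwise distances among 5 points:

d((10, 17), (-11, -16)) = 39.1152
d((10, 17), (15, 17)) = 5.0 <-- minimum
d((10, 17), (4, 12)) = 7.8102
d((10, 17), (5, 4)) = 13.9284
d((-11, -16), (15, 17)) = 42.0119
d((-11, -16), (4, 12)) = 31.7648
d((-11, -16), (5, 4)) = 25.6125
d((15, 17), (4, 12)) = 12.083
d((15, 17), (5, 4)) = 16.4012
d((4, 12), (5, 4)) = 8.0623

Closest pair: (10, 17) and (15, 17) with distance 5.0

The closest pair is (10, 17) and (15, 17) with Euclidean distance 5.0. For 5 points, brute-force pairwise comparison is shown above. For large n, the divide-and-conquer algorithm (sort by x, recurse on halves, check the dividing strip) achieves O(n log n).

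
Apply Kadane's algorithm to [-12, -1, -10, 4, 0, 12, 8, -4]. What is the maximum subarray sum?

Using Kadane's algorithm on [-12, -1, -10, 4, 0, 12, 8, -4]:

Scanning through the array:
Position 1 (value -1): max_ending_here = -1, max_so_far = -1
Position 2 (value -10): max_ending_here = -10, max_so_far = -1
Position 3 (value 4): max_ending_here = 4, max_so_far = 4
Position 4 (value 0): max_ending_here = 4, max_so_far = 4
Position 5 (value 12): max_ending_here = 16, max_so_far = 16
Position 6 (value 8): max_ending_here = 24, max_so_far = 24
Position 7 (value -4): max_ending_here = 20, max_so_far = 24

Maximum subarray: [4, 0, 12, 8]
Maximum sum: 24

The maximum subarray is [4, 0, 12, 8] with sum 24. This subarray runs from index 3 to index 6.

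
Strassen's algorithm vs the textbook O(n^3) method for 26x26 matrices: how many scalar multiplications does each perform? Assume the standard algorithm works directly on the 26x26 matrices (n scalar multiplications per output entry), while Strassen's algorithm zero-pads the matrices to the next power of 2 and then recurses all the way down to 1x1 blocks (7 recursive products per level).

Matrix multiplication for 26x26 matrices:

Strassen's algorithm requires power-of-2 dimensions. Pad 26x26 to 32x32 (next power of 2).

Standard algorithm: 26^3 = 17576 multiplications
Strassen's algorithm: 7^(log2(32)) = 7^5 = 16807 multiplications
Savings: 17576 - 16807 = 769 multiplications

Standard: 17576 multiplications (26^3). Strassen: 16807 multiplications (7^5, after padding to 32x32). Strassen reduces 8 recursive multiplications to 7 at each level.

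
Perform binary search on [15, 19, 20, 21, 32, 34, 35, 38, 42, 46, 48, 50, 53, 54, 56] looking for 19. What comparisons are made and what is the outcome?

Binary search for 19 in [15, 19, 20, 21, 32, 34, 35, 38, 42, 46, 48, 50, 53, 54, 56]:

lo=0, hi=14, mid=7, arr[mid]=38 -> 38 > 19, search left half
lo=0, hi=6, mid=3, arr[mid]=21 -> 21 > 19, search left half
lo=0, hi=2, mid=1, arr[mid]=19 -> Found target at index 1!

Binary search finds 19 at index 1 after 3 comparisons. The search repeatedly halves the search space by comparing with the middle element.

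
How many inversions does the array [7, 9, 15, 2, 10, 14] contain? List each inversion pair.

Finding inversions in [7, 9, 15, 2, 10, 14]:

(0, 3): arr[0]=7 > arr[3]=2
(1, 3): arr[1]=9 > arr[3]=2
(2, 3): arr[2]=15 > arr[3]=2
(2, 4): arr[2]=15 > arr[4]=10
(2, 5): arr[2]=15 > arr[5]=14

Total inversions: 5

The array has 5 inversion(s): (0,3), (1,3), (2,3), (2,4), (2,5). Each pair (i,j) satisfies i < j and arr[i] > arr[j].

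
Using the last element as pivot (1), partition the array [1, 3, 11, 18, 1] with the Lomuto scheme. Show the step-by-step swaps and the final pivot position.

Lomuto partition with pivot = 1:

Initial array: [1, 3, 11, 18, 1]

arr[0]=1 <= 1: swap with position 0, array becomes [1, 3, 11, 18, 1]
arr[1]=3 > 1: no swap
arr[2]=11 > 1: no swap
arr[3]=18 > 1: no swap

Place pivot at position 1: [1, 1, 11, 18, 3]
Pivot position: 1

After partitioning with pivot 1, the array becomes [1, 1, 11, 18, 3]. The pivot is placed at index 1. All elements to the left of the pivot are <= 1, and all elements to the right are > 1.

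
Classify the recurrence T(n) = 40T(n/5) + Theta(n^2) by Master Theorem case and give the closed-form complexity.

Master Theorem for T(n) = 40T(n/5) + O(n^2):

a = 40, b = 5, c = 2
log_b(a) = log_5(40) = 2.2920

Case 1: c = 2 < log_5(40) = 2.2920
T(n) = O(n^(log_5 40))

For T(n) = 40T(n/5) + O(n^2): log_5(40) = 2.2920. This is Case 1 of the Master Theorem (c < log_b(a), work dominated by leaves), giving O(n^(log_5 40)).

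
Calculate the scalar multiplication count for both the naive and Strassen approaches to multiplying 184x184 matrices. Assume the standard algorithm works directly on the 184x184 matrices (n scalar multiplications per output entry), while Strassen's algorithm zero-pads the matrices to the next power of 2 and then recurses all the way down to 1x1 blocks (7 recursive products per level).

Matrix multiplication for 184x184 matrices:

Strassen's algorithm requires power-of-2 dimensions. Pad 184x184 to 256x256 (next power of 2).

Standard algorithm: 184^3 = 6229504 multiplications
Strassen's algorithm: 7^(log2(256)) = 7^8 = 5764801 multiplications
Savings: 6229504 - 5764801 = 464703 multiplications

Standard: 6229504 multiplications (184^3). Strassen: 5764801 multiplications (7^8, after padding to 256x256). Strassen reduces 8 recursive multiplications to 7 at each level.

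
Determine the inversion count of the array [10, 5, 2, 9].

Finding inversions in [10, 5, 2, 9]:

(0, 1): arr[0]=10 > arr[1]=5
(0, 2): arr[0]=10 > arr[2]=2
(0, 3): arr[0]=10 > arr[3]=9
(1, 2): arr[1]=5 > arr[2]=2

Total inversions: 4

The array has 4 inversion(s): (0,1), (0,2), (0,3), (1,2). Each pair (i,j) satisfies i < j and arr[i] > arr[j].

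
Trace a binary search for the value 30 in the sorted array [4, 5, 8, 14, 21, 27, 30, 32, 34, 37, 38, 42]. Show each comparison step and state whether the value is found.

Binary search for 30 in [4, 5, 8, 14, 21, 27, 30, 32, 34, 37, 38, 42]:

lo=0, hi=11, mid=5, arr[mid]=27 -> 27 < 30, search right half
lo=6, hi=11, mid=8, arr[mid]=34 -> 34 > 30, search left half
lo=6, hi=7, mid=6, arr[mid]=30 -> Found target at index 6!

Binary search finds 30 at index 6 after 3 comparisons. The search repeatedly halves the search space by comparing with the middle element.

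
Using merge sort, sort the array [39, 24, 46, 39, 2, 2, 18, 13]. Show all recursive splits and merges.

Merge sort trace:

Split: [39, 24, 46, 39, 2, 2, 18, 13] -> [39, 24, 46, 39] and [2, 2, 18, 13]
  Split: [39, 24, 46, 39] -> [39, 24] and [46, 39]
    Split: [39, 24] -> [39] and [24]
    Merge: [39] + [24] -> [24, 39]
    Split: [46, 39] -> [46] and [39]
    Merge: [46] + [39] -> [39, 46]
  Merge: [24, 39] + [39, 46] -> [24, 39, 39, 46]
  Split: [2, 2, 18, 13] -> [2, 2] and [18, 13]
    Split: [2, 2] -> [2] and [2]
    Merge: [2] + [2] -> [2, 2]
    Split: [18, 13] -> [18] and [13]
    Merge: [18] + [13] -> [13, 18]
  Merge: [2, 2] + [13, 18] -> [2, 2, 13, 18]
Merge: [24, 39, 39, 46] + [2, 2, 13, 18] -> [2, 2, 13, 18, 24, 39, 39, 46]

Final sorted array: [2, 2, 13, 18, 24, 39, 39, 46]

The merge sort proceeds by recursively splitting the array and merging sorted halves.
After all merges, the sorted array is [2, 2, 13, 18, 24, 39, 39, 46].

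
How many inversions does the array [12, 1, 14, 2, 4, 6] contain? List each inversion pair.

Finding inversions in [12, 1, 14, 2, 4, 6]:

(0, 1): arr[0]=12 > arr[1]=1
(0, 3): arr[0]=12 > arr[3]=2
(0, 4): arr[0]=12 > arr[4]=4
(0, 5): arr[0]=12 > arr[5]=6
(2, 3): arr[2]=14 > arr[3]=2
(2, 4): arr[2]=14 > arr[4]=4
(2, 5): arr[2]=14 > arr[5]=6

Total inversions: 7

The array has 7 inversion(s): (0,1), (0,3), (0,4), (0,5), (2,3), (2,4), (2,5). Each pair (i,j) satisfies i < j and arr[i] > arr[j].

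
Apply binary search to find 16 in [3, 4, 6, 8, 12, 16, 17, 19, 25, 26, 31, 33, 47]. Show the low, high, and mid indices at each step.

Binary search for 16 in [3, 4, 6, 8, 12, 16, 17, 19, 25, 26, 31, 33, 47]:

lo=0, hi=12, mid=6, arr[mid]=17 -> 17 > 16, search left half
lo=0, hi=5, mid=2, arr[mid]=6 -> 6 < 16, search right half
lo=3, hi=5, mid=4, arr[mid]=12 -> 12 < 16, search right half
lo=5, hi=5, mid=5, arr[mid]=16 -> Found target at index 5!

Binary search finds 16 at index 5 after 4 comparisons. The search repeatedly halves the search space by comparing with the middle element.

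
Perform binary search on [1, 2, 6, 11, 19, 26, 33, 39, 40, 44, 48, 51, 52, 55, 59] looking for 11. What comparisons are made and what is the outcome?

Binary search for 11 in [1, 2, 6, 11, 19, 26, 33, 39, 40, 44, 48, 51, 52, 55, 59]:

lo=0, hi=14, mid=7, arr[mid]=39 -> 39 > 11, search left half
lo=0, hi=6, mid=3, arr[mid]=11 -> Found target at index 3!

Binary search finds 11 at index 3 after 2 comparisons. The search repeatedly halves the search space by comparing with the middle element.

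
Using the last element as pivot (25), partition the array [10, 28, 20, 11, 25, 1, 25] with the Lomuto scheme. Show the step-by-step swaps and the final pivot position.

Lomuto partition with pivot = 25:

Initial array: [10, 28, 20, 11, 25, 1, 25]

arr[0]=10 <= 25: swap with position 0, array becomes [10, 28, 20, 11, 25, 1, 25]
arr[1]=28 > 25: no swap
arr[2]=20 <= 25: swap with position 1, array becomes [10, 20, 28, 11, 25, 1, 25]
arr[3]=11 <= 25: swap with position 2, array becomes [10, 20, 11, 28, 25, 1, 25]
arr[4]=25 <= 25: swap with position 3, array becomes [10, 20, 11, 25, 28, 1, 25]
arr[5]=1 <= 25: swap with position 4, array becomes [10, 20, 11, 25, 1, 28, 25]

Place pivot at position 5: [10, 20, 11, 25, 1, 25, 28]
Pivot position: 5

After partitioning with pivot 25, the array becomes [10, 20, 11, 25, 1, 25, 28]. The pivot is placed at index 5. All elements to the left of the pivot are <= 25, and all elements to the right are > 25.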